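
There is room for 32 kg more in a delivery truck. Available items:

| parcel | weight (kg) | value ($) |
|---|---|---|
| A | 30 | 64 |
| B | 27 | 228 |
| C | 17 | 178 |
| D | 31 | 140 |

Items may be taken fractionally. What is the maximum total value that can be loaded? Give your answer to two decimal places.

304.67

Sort by value per unit weight and fill in that order.
Ratios (sorted): C 10.47, B 8.44, D 4.52, A 2.13
take C (17 @ 178); take 15/27 of B → 126.67. Capacity used 32/32.
Total value = 304.67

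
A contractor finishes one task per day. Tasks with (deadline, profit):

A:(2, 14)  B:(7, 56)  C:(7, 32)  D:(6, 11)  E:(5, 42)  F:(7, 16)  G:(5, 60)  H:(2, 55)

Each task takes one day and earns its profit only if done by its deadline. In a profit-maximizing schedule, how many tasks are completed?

By profit: G(d5,60), B(d7,56), H(d2,55), E(d5,42), C(d7,32), F(d7,16), A(d2,14), D(d6,11)
G→slot 5; B→slot 7; H→slot 2; E→slot 4; C→slot 6; F→slot 3; A→slot 1; D skipped.
7 of 8 scheduled.

7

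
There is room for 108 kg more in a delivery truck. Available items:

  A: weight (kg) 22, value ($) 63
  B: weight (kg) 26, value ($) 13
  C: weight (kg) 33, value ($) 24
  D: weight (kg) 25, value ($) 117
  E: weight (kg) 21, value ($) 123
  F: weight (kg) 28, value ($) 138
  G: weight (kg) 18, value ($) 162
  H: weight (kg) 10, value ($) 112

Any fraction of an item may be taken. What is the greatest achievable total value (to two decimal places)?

Sort by value per unit weight and fill in that order.
Ratios (sorted): H 11.20, G 9.00, E 5.86, F 4.93, D 4.68, A 2.86, C 0.73, B 0.50
take H (10 @ 112); take G (18 @ 162); take E (21 @ 123); take F (28 @ 138); take D (25 @ 117); take 6/22 of A → 17.18. Capacity used 108/108.
Total value = 669.18

669.18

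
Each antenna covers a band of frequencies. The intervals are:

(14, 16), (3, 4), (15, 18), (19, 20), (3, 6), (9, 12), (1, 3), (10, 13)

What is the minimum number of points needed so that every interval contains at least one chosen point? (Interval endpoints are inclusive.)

Process intervals by earliest right end; each time one isn't hit yet, stab at its right endpoint.
Sorted: [1,3] [3,4] [3,6] [9,12] [10,13] [14,16] [15,18] [19,20]
{[1,3],[3,4],[3,6]} hit by 3; {[9,12],[10,13]} hit by 12; {[14,16],[15,18]} hit by 16; {[19,20]} hit by 20.
Points: 3, 12, 16, 20 (4 total).

4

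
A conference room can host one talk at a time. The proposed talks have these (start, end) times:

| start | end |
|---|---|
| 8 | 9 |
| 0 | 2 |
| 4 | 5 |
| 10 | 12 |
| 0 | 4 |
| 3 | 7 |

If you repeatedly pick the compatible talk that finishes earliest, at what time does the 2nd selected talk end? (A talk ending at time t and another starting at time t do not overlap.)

5

Sort by end time and greedily take each interval whose start is ≥ the last chosen end.
By end time: (0,2), (0,4), (4,5), (3,7), (8,9), (10,12).
Pick (0,2); next start ≥ 2 → (4,5); next start ≥ 5 → (8,9); next start ≥ 9 → (10,12).
Selected: (0,2) (4,5) (8,9) (10,12)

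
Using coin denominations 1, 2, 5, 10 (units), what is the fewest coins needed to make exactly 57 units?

Use the largest denomination that fits, subtract, and repeat.
57 = 5×10 + 1×5 + 1×2
Total coins = 5 + 1 + 1 = 7

7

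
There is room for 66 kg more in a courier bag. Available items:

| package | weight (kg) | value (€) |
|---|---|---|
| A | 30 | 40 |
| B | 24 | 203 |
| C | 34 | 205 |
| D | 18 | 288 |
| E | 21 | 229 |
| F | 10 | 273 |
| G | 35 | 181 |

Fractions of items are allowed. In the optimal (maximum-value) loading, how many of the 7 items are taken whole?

Greedy by value/weight ratio, highest first.
Order: F (273/10=27.30) > D (288/18=16.00) > E (229/21=10.90) > B (203/24=8.46) > C (205/34=6.03) > G (181/35=5.17) > A (40/30=1.33)
Fill: take F (10 @ 273) → take D (18 @ 288) → take E (21 @ 229) → take 17/24 of B → 143.79; 66/66 used.
3 item(s) taken whole; one partial (take 17/24 of B).

3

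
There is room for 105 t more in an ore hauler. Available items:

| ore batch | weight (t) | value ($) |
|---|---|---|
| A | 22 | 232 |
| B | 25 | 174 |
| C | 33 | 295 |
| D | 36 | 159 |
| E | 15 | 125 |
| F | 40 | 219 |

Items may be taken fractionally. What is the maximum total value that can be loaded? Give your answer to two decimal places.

Order: A (232/22=10.55) > C (295/33=8.94) > E (125/15=8.33) > B (174/25=6.96) > F (219/40=5.47) > D (159/36=4.42)
Fill: take A (22 @ 232) → take C (33 @ 295) → take E (15 @ 125) → take B (25 @ 174) → take 10/40 of F → 54.75; 105/105 used.
Total value = 880.75

880.75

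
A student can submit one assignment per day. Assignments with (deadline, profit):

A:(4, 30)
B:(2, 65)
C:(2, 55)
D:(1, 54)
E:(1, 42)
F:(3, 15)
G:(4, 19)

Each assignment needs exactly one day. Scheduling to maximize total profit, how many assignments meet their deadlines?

Sort by profit descending; place each in the latest free slot ≤ its deadline.
Profit order: B=65 C=55 D=54 E=42 A=30 G=19 F=15
Assign: B→slot 2, C→slot 1, D skipped, E skipped, A→slot 4, G→slot 3, F skipped.
Slots: [1:C] [2:B] [3:G] [4:A]
4 of 7 scheduled.

4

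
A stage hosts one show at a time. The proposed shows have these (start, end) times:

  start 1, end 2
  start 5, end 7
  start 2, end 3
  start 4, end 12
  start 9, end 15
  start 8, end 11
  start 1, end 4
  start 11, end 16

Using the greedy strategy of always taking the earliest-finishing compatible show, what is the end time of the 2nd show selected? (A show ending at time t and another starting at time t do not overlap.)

By end time: (1,2), (2,3), (1,4), (5,7), (8,11), (4,12), (9,15), (11,16).
Pick (1,2); next start ≥ 2 → (2,3); next start ≥ 3 → (5,7); next start ≥ 7 → (8,11); next start ≥ 11 → (11,16).
Selected: (1,2) (2,3) (5,7) (8,11) (11,16)

3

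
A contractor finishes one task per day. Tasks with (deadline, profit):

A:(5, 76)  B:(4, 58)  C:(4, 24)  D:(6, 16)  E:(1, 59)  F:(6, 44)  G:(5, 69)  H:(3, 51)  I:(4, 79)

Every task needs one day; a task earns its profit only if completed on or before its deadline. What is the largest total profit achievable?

385

Profit order: I=79 A=76 G=69 E=59 B=58 H=51 F=44 C=24 D=16
Assign: I→slot 4, A→slot 5, G→slot 3, E→slot 1, B→slot 2, H skipped, F→slot 6, C skipped, D skipped.
Slots: [1:E] [2:B] [3:G] [4:I] [5:A] [6:F]
Profit = 59 + 58 + 69 + 79 + 76 + 44 = 385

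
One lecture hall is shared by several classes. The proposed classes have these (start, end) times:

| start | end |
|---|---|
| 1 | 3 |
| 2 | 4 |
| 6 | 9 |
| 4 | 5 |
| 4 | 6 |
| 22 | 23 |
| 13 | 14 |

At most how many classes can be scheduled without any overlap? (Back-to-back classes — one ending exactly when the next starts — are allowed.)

Sorted by end: (1,3)  (2,4)  (4,5)  (4,6)  (6,9)  (13,14)  (22,23)
take (1,3); skip (2,4); take (4,5); take (6,9); take (13,14); take (22,23).
Selected 5 classes.

5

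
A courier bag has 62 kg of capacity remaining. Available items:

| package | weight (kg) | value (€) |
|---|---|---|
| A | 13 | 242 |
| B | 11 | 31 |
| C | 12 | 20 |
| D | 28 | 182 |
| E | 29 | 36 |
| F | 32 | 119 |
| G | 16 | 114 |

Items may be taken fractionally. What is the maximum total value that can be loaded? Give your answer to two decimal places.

556.59

Ratios (sorted): A 18.62, G 7.12, D 6.50, F 3.72, B 2.82, C 1.67, E 1.24
take A (13 @ 242); take G (16 @ 114); take D (28 @ 182); take 5/32 of F → 18.59. Capacity used 62/62.
Total value = 556.59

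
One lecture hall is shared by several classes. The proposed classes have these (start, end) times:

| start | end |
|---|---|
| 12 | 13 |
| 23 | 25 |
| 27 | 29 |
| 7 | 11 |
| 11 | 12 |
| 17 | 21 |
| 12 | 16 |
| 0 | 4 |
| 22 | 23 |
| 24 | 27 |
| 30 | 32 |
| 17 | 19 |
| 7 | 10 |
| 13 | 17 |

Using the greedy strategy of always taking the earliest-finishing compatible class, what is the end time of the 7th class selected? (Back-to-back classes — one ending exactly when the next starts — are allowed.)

By end time: (0,4), (7,10), (7,11), (11,12), (12,13), (12,16), (13,17), (17,19), (17,21), (22,23), (23,25), (24,27), (27,29), (30,32).
Pick (0,4); next start ≥ 4 → (7,10); next start ≥ 10 → (11,12); next start ≥ 12 → (12,13); next start ≥ 13 → (13,17); next start ≥ 17 → (17,19); next start ≥ 19 → (22,23); next start ≥ 23 → (23,25); next start ≥ 25 → (27,29); next start ≥ 29 → (30,32).
Selected: (0,4) (7,10) (11,12) (12,13) (13,17) (17,19) (22,23) (23,25) (27,29) (30,32)

23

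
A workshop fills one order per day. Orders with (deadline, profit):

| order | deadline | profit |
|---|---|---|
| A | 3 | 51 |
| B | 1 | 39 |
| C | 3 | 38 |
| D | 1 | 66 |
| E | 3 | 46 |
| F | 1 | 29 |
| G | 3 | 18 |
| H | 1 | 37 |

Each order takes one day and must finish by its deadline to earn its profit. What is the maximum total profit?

Profit order: D=66 A=51 E=46 B=39 C=38 H=37 F=29 G=18
Assign: D→slot 1, A→slot 3, E→slot 2, B skipped, C skipped, H skipped, F skipped, G skipped.
Slots: [1:D] [2:E] [3:A]
Profit = 66 + 46 + 51 = 163

163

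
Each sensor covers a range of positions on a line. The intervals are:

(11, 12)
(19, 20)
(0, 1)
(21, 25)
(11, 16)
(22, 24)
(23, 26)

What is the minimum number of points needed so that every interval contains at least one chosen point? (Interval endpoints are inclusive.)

Sort by right endpoint; whenever an interval is uncovered, place a point at its right end.
Sorted: [0,1] [11,12] [11,16] [19,20] [22,24] [21,25] [23,26]
{[0,1]} hit by 1; {[11,12],[11,16]} hit by 12; {[19,20]} hit by 20; {[22,24],[21,25],[23,26]} hit by 24.
Points: 1, 12, 20, 24 (4 total).

4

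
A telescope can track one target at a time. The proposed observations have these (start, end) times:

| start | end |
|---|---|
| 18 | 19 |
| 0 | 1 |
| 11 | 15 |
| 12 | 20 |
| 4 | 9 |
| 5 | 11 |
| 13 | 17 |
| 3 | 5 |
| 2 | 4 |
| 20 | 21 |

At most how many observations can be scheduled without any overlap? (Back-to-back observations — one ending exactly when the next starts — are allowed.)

6

By end time: (0,1), (2,4), (3,5), (4,9), (5,11), (11,15), (13,17), (18,19), (12,20), (20,21).
Pick (0,1); next start ≥ 1 → (2,4); next start ≥ 4 → (4,9); next start ≥ 9 → (11,15); next start ≥ 15 → (18,19); next start ≥ 19 → (20,21).
Selected 6 observations.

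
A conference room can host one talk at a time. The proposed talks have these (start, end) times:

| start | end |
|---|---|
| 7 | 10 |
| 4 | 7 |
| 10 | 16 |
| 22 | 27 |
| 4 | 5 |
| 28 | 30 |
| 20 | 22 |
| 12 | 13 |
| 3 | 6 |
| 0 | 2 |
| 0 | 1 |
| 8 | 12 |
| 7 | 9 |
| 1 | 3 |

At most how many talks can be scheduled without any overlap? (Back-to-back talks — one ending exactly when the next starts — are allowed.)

8

Greedy by earliest finish: after sorting by end time, pick each interval compatible with the last pick.
Sorted by end: (0,1)  (0,2)  (1,3)  (4,5)  (3,6)  (4,7)  (7,9)  (7,10)  (8,12)  (12,13)  (10,16)  (20,22)  (22,27)  (28,30)
take (0,1); take (1,3); take (4,5); skip (4,7); take (7,9); take (12,13); take (20,22); take (22,27); take (28,30).
Selected 8 talks.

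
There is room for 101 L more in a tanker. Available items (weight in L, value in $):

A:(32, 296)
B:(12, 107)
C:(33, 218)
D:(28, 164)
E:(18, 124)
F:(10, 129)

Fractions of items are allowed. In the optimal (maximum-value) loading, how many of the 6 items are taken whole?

Sort by value per unit weight and fill in that order.
Ratios (sorted): F 12.90, A 9.25, B 8.92, E 6.89, C 6.61, D 5.86
take F (10 @ 129); take A (32 @ 296); take B (12 @ 107); take E (18 @ 124); take 29/33 of C → 191.58. Capacity used 101/101.
4 item(s) taken whole; one partial (take 29/33 of C).

4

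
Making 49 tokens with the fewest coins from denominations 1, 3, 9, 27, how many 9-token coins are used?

Greedy: take as many of the largest coin as possible, then repeat with the remainder.
49 − 1×27→22 − 2×9→4 − 1×3→1 − 1×1→0
Count of 9: 2

2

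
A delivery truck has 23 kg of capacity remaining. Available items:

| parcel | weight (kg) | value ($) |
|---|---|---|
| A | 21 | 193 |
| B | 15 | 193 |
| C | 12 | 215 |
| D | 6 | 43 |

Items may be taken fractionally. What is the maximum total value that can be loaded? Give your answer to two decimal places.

356.53

Greedy by value/weight ratio, highest first.
Ratios (sorted): C 17.92, B 12.87, A 9.19, D 7.17
take C (12 @ 215); take 11/15 of B → 141.53. Capacity used 23/23.
Total value = 356.53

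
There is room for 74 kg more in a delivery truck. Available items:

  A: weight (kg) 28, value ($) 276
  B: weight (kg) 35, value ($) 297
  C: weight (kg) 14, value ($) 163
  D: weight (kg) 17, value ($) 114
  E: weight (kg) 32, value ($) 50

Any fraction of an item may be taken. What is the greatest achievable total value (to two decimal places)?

Sort by value per unit weight and fill in that order.
Ratios (sorted): C 11.64, A 9.86, B 8.49, D 6.71, E 1.56
take C (14 @ 163); take A (28 @ 276); take 32/35 of B → 271.54. Capacity used 74/74.
Total value = 710.54

710.54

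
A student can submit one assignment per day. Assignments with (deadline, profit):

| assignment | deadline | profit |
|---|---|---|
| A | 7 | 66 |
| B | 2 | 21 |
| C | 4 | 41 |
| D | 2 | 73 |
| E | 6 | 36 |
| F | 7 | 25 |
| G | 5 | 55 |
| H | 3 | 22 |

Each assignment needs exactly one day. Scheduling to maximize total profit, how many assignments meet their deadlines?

7

Sort by profit descending; place each in the latest free slot ≤ its deadline.
Profit order: D=73 A=66 G=55 C=41 E=36 F=25 H=22 B=21
Assign: D→slot 2, A→slot 7, G→slot 5, C→slot 4, E→slot 6, F→slot 3, H→slot 1, B skipped.
Slots: [1:H] [2:D] [3:F] [4:C] [5:G] [6:E] [7:A]
7 of 8 scheduled.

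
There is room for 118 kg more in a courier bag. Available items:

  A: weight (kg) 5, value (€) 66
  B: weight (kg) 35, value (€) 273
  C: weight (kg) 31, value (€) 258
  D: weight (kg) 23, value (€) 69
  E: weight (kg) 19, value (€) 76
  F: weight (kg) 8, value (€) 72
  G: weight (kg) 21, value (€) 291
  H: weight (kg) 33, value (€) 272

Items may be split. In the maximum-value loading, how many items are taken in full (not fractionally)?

Greedy by value/weight ratio, highest first.
Ratios (sorted): G 13.86, A 13.20, F 9.00, C 8.32, H 8.24, B 7.80, E 4.00, D 3.00
take G (21 @ 291); take A (5 @ 66); take F (8 @ 72); take C (31 @ 258); take H (33 @ 272); take 20/35 of B → 156.00. Capacity used 118/118.
5 item(s) taken whole; one partial (take 20/35 of B).

5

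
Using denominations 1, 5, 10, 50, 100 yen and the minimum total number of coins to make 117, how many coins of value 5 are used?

117 − 1×100→17 − 1×10→7 − 1×5→2 − 2×1→0
Count of 5: 1

1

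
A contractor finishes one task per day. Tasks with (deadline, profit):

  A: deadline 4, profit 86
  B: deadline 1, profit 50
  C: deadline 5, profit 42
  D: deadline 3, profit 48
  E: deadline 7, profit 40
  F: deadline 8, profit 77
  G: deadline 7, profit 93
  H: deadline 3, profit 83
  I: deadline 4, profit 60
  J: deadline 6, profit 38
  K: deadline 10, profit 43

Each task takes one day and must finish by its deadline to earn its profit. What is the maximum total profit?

574

Take jobs in profit order; each goes to the latest open slot no later than its deadline.
By profit: G(d7,93), A(d4,86), H(d3,83), F(d8,77), I(d4,60), B(d1,50), D(d3,48), K(d10,43), C(d5,42), E(d7,40), J(d6,38)
G→slot 7; A→slot 4; H→slot 3; F→slot 8; I→slot 2; B→slot 1; D skipped; K→slot 10; C→slot 5; E→slot 6; J skipped.
Profit = 50 + 60 + 83 + 86 + 42 + 40 + 93 + 77 + 43 = 574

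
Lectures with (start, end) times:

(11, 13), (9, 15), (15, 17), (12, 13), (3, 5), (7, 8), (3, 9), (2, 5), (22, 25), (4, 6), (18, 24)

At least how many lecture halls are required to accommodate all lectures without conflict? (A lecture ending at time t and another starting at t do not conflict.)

4

The answer is the maximum number of intervals overlapping at any instant.
starts: [2, 3, 3, 4, 7, 9, 11, 12, 15, 18, 22]
ends:   [5, 5, 6, 8, 9, 13, 13, 15, 17, 24, 25]
s2→1 s3→2 s3→3 s4→4  — peak 4.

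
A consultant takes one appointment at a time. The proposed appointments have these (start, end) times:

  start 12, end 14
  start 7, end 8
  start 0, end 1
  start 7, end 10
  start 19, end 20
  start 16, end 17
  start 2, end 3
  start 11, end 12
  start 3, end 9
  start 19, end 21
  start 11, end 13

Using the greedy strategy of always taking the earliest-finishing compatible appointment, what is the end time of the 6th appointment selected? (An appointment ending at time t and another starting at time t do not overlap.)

17

Sort by end time and greedily take each interval whose start is ≥ the last chosen end.
Sorted by end: (0,1)  (2,3)  (7,8)  (3,9)  (7,10)  (11,12)  (11,13)  (12,14)  (16,17)  (19,20)  (19,21)
take (0,1); take (2,3); take (7,8); skip (3,9); take (11,12); take (12,14); take (16,17); take (19,20).
Selected: (0,1) (2,3) (7,8) (11,12) (12,14) (16,17) (19,20)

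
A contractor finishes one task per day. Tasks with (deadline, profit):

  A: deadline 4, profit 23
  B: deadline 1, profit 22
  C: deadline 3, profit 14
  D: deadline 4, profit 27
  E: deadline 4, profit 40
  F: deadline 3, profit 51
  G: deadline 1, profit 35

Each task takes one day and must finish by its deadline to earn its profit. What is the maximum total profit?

153

Profit order: F=51 E=40 G=35 D=27 A=23 B=22 C=14
Assign: F→slot 3, E→slot 4, G→slot 1, D→slot 2, A skipped, B skipped, C skipped.
Slots: [1:G] [2:D] [3:F] [4:E]
Profit = 35 + 27 + 51 + 40 = 153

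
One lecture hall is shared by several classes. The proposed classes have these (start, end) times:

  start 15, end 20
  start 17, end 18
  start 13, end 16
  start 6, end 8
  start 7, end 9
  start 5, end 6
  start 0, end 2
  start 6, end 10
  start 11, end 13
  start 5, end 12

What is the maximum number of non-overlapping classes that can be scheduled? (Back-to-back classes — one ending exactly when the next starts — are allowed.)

Order by finish time; keep every interval that doesn't clash with the previous kept one.
Sorted by end: (0,2)  (5,6)  (6,8)  (7,9)  (6,10)  (5,12)  (11,13)  (13,16)  (17,18)  (15,20)
take (0,2); take (5,6); take (6,8); skip (5,12); take (11,13); take (13,16); take (17,18); skip (15,20).
Selected 6 classes.

6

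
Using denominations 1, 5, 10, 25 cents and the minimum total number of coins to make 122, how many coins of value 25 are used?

122 = 4×25 + 2×10 + 2×1
Count of 25: 4

4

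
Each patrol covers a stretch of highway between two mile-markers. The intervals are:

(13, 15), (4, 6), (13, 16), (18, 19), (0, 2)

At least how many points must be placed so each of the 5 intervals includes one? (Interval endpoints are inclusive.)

Sort by right endpoint; whenever an interval is uncovered, place a point at its right end.
By right end: [0,2]  [4,6]  [13,15]  [13,16]  [18,19]
[0,2] uncovered → point at 2; [4,6] uncovered → point at 6; [13,15] uncovered → point at 15; [18,19] uncovered → point at 19.
Points: 2, 6, 15, 19 (4 total).

4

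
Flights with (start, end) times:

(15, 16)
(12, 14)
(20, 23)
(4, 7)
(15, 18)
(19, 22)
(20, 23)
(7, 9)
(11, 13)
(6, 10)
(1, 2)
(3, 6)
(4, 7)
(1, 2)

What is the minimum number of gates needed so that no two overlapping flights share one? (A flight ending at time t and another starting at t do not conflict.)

3

Events (time:±→running): 1:+→1 1:+→2 2:-→1 2:-→0 3:+→1 4:+→2 4:+→3 … peak 3.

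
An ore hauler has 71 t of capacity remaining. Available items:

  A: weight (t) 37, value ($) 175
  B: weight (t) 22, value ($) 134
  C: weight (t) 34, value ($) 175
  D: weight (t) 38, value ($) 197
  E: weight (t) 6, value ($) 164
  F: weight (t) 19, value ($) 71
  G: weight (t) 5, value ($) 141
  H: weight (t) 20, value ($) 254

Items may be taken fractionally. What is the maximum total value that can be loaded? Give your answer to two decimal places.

Sort by value per unit weight and fill in that order.
Order: G (141/5=28.20) > E (164/6=27.33) > H (254/20=12.70) > B (134/22=6.09) > D (197/38=5.18) > C (175/34=5.15) > A (175/37=4.73) > F (71/19=3.74)
Fill: take G (5 @ 141) → take E (6 @ 164) → take H (20 @ 254) → take B (22 @ 134) → take 18/38 of D → 93.32; 71/71 used.
Total value = 786.32

786.32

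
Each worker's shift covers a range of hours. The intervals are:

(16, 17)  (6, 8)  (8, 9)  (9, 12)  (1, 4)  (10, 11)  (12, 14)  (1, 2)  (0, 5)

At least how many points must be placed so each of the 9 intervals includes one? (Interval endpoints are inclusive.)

Sorted: [1,2] [1,4] [0,5] [6,8] [8,9] [10,11] [9,12] [12,14] [16,17]
{[1,2],[1,4],[0,5]} hit by 2; {[6,8],[8,9]} hit by 8; {[10,11],[9,12]} hit by 11; {[12,14]} hit by 14; {[16,17]} hit by 17.
Points: 2, 8, 11, 14, 17 (5 total).

5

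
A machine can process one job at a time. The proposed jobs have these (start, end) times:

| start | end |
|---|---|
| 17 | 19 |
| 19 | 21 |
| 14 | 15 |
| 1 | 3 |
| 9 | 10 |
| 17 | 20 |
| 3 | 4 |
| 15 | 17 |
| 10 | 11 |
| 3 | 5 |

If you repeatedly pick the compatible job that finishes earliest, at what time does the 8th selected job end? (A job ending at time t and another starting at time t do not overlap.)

21

Greedy by earliest finish: after sorting by end time, pick each interval compatible with the last pick.
By end time: (1,3), (3,4), (3,5), (9,10), (10,11), (14,15), (15,17), (17,19), (17,20), (19,21).
Pick (1,3); next start ≥ 3 → (3,4); next start ≥ 4 → (9,10); next start ≥ 10 → (10,11); next start ≥ 11 → (14,15); next start ≥ 15 → (15,17); next start ≥ 17 → (17,19); next start ≥ 19 → (19,21).
Selected: (1,3) (3,4) (9,10) (10,11) (14,15) (15,17) (17,19) (19,21)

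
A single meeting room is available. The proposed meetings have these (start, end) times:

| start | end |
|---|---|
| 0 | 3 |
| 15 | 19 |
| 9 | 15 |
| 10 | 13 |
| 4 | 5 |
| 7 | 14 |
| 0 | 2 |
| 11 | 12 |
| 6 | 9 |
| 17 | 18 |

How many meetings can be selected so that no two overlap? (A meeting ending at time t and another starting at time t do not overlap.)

5

Order by finish time; keep every interval that doesn't clash with the previous kept one.
Sorted by end: (0,2)  (0,3)  (4,5)  (6,9)  (11,12)  (10,13)  (7,14)  (9,15)  (17,18)  (15,19)
take (0,2); take (4,5); take (6,9); take (11,12); skip (10,13); skip (7,14); take (17,18); skip (15,19).
Selected 5 meetings.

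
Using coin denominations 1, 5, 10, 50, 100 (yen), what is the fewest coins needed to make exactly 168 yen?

Greedy: take as many of the largest coin as possible, then repeat with the remainder.
168 = 1×100 + 1×50 + 1×10 + 1×5 + 3×1
Total coins = 1 + 1 + 1 + 1 + 3 = 7

7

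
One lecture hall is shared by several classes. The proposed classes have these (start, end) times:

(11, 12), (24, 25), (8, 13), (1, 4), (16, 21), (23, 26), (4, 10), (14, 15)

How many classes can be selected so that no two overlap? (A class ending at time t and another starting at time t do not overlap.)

Order by finish time; keep every interval that doesn't clash with the previous kept one.
Sorted by end: (1,4)  (4,10)  (11,12)  (8,13)  (14,15)  (16,21)  (24,25)  (23,26)
take (1,4); take (4,10); take (11,12); skip (8,13); take (14,15); take (16,21); take (24,25).
Selected 6 classes.

6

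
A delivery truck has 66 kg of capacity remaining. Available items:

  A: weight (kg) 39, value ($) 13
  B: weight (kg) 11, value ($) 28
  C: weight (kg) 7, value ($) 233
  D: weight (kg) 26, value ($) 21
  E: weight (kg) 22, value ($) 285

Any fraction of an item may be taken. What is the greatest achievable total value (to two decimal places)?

567.00

Sort by value per unit weight and fill in that order.
Order: C (233/7=33.29) > E (285/22=12.95) > B (28/11=2.55) > D (21/26=0.81) > A (13/39=0.33)
Fill: take C (7 @ 233) → take E (22 @ 285) → take B (11 @ 28) → take D (26 @ 21); 66/66 used.
Total value = 567.00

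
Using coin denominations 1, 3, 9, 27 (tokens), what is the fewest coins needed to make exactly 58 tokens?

Use the largest denomination that fits, subtract, and repeat.
58 − 2×27→4 − 1×3→1 − 1×1→0
Total coins = 2 + 1 + 1 = 4

4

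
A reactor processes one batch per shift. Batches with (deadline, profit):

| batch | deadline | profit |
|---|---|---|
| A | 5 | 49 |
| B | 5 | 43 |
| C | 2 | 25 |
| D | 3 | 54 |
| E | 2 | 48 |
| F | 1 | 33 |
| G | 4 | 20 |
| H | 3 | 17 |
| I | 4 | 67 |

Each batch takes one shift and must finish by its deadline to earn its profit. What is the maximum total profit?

261

Sort by profit descending; place each in the latest free slot ≤ its deadline.
Profit order: I=67 D=54 A=49 E=48 B=43 F=33 C=25 G=20 H=17
Assign: I→slot 4, D→slot 3, A→slot 5, E→slot 2, B→slot 1, F skipped, C skipped, G skipped, H skipped.
Slots: [1:B] [2:E] [3:D] [4:I] [5:A]
Profit = 43 + 48 + 54 + 67 + 49 = 261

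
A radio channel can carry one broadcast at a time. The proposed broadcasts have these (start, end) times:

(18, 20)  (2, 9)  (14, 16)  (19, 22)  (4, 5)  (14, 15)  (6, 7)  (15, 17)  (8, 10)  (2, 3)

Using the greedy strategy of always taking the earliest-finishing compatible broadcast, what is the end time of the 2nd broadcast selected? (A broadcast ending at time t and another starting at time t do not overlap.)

Sort by end time and greedily take each interval whose start is ≥ the last chosen end.
Sorted by end: (2,3)  (4,5)  (6,7)  (2,9)  (8,10)  (14,15)  (14,16)  (15,17)  (18,20)  (19,22)
take (2,3); take (4,5); take (6,7); skip (2,9); take (8,10); take (14,15); skip (14,16); take (15,17); take (18,20).
Selected: (2,3) (4,5) (6,7) (8,10) (14,15) (15,17) (18,20)

5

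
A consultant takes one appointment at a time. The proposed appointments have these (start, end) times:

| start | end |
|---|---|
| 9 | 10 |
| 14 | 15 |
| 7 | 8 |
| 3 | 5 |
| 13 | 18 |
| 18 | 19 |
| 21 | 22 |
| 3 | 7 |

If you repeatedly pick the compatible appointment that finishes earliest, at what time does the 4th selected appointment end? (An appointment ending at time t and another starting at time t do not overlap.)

Sorted by end: (3,5)  (3,7)  (7,8)  (9,10)  (14,15)  (13,18)  (18,19)  (21,22)
take (3,5); take (7,8); take (9,10); take (14,15); skip (13,18); take (18,19); take (21,22).
Selected: (3,5) (7,8) (9,10) (14,15) (18,19) (21,22)

15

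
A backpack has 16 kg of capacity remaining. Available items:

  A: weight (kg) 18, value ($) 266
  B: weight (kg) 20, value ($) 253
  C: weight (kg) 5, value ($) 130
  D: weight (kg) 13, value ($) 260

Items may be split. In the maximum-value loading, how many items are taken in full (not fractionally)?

1

Sort by value per unit weight and fill in that order.
Order: C (130/5=26.00) > D (260/13=20.00) > A (266/18=14.78) > B (253/20=12.65)
Fill: take C (5 @ 130) → take 11/13 of D → 220.00; 16/16 used.
1 item(s) taken whole; one partial (take 11/13 of D).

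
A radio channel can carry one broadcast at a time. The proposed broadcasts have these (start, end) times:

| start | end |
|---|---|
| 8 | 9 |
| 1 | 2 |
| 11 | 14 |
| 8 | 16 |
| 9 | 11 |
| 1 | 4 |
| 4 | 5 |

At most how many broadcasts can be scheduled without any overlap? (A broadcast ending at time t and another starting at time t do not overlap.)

Greedy by earliest finish: after sorting by end time, pick each interval compatible with the last pick.
Sorted by end: (1,2)  (1,4)  (4,5)  (8,9)  (9,11)  (11,14)  (8,16)
take (1,2); take (4,5); take (8,9); take (9,11); take (11,14).
Selected 5 broadcasts.

5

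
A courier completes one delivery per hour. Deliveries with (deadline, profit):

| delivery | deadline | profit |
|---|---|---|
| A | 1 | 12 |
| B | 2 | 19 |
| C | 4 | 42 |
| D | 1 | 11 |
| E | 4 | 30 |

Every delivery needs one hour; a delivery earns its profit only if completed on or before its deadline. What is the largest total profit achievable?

103

Sort by profit descending; place each in the latest free slot ≤ its deadline.
By profit: C(d4,42), E(d4,30), B(d2,19), A(d1,12), D(d1,11)
C→slot 4; E→slot 3; B→slot 2; A→slot 1; D skipped.
Profit = 12 + 19 + 30 + 42 = 103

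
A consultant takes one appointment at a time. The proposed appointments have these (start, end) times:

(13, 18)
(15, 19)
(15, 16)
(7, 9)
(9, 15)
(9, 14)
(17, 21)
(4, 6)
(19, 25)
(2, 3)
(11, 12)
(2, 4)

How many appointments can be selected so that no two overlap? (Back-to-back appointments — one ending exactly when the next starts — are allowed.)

6

Order by finish time; keep every interval that doesn't clash with the previous kept one.
Sorted by end: (2,3)  (2,4)  (4,6)  (7,9)  (11,12)  (9,14)  (9,15)  (15,16)  (13,18)  (15,19)  (17,21)  (19,25)
take (2,3); take (4,6); take (7,9); take (11,12); skip (9,15); take (15,16); skip (13,18); take (17,21).
Selected 6 appointments.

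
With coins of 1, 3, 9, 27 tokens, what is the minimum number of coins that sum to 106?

Greedy: take as many of the largest coin as possible, then repeat with the remainder.
106 − 3×27→25 − 2×9→7 − 2×3→1 − 1×1→0
Total coins = 3 + 2 + 2 + 1 = 8

8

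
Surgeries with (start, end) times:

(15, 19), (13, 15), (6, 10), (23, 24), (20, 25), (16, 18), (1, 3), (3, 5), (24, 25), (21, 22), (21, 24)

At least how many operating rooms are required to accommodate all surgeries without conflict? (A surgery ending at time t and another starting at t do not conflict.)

The answer is the maximum number of intervals overlapping at any instant.
starts: [1, 3, 6, 13, 15, 16, 20, 21, 21, 23, 24]
ends:   [3, 5, 10, 15, 18, 19, 22, 24, 24, 25, 25]
s1→1 e3→0 s3→1 e5→0 s6→1 e10→0 s13→1 e15→0 s15→1 s16→2 e18→1 e19→0 s20→1 s21→2 s21→3  — peak 3.

3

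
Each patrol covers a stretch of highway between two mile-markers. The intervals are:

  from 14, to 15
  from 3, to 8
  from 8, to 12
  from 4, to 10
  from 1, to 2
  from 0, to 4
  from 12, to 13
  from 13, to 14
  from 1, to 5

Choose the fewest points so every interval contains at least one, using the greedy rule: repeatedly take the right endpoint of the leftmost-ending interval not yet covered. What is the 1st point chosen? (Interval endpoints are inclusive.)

Sort by right endpoint; whenever an interval is uncovered, place a point at its right end.
By right end: [1,2]  [0,4]  [1,5]  [3,8]  [4,10]  [8,12]  [12,13]  [13,14]  [14,15]
[1,2] uncovered → point at 2; [3,8] uncovered → point at 8; [12,13] uncovered → point at 13; [14,15] uncovered → point at 15.
Points: 2, 8, 13, 15 (4 total).

2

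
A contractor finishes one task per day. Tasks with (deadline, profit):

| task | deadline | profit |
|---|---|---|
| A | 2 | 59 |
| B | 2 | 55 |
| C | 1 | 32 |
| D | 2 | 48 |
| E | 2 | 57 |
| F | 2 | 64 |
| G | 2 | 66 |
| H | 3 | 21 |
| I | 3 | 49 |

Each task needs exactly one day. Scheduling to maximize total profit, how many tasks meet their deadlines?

By profit: G(d2,66), F(d2,64), A(d2,59), E(d2,57), B(d2,55), I(d3,49), D(d2,48), C(d1,32), H(d3,21)
G→slot 2; F→slot 1; A skipped; E skipped; B skipped; I→slot 3; D skipped; C skipped; H skipped.
3 of 9 scheduled.

3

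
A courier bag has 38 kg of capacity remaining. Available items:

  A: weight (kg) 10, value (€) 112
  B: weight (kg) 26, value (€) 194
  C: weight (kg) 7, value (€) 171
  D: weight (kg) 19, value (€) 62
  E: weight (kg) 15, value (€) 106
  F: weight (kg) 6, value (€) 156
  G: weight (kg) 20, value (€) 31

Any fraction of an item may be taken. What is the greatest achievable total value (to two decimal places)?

550.92

Ratios (sorted): F 26.00, C 24.43, A 11.20, B 7.46, E 7.07, D 3.26, G 1.55
take F (6 @ 156); take C (7 @ 171); take A (10 @ 112); take 15/26 of B → 111.92. Capacity used 38/38.
Total value = 550.92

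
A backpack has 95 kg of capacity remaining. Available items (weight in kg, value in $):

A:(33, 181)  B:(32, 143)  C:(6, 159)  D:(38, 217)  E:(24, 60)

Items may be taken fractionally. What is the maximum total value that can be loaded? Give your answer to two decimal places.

637.44

Greedy by value/weight ratio, highest first.
Ratios (sorted): C 26.50, D 5.71, A 5.48, B 4.47, E 2.50
take C (6 @ 159); take D (38 @ 217); take A (33 @ 181); take 18/32 of B → 80.44. Capacity used 95/95.
Total value = 637.44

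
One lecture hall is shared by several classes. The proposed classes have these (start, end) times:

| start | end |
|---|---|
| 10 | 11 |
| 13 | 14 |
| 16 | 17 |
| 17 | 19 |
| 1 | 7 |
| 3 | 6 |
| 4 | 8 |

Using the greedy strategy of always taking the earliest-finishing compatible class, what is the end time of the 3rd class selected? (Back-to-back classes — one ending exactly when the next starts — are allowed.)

14

Greedy by earliest finish: after sorting by end time, pick each interval compatible with the last pick.
Sorted by end: (3,6)  (1,7)  (4,8)  (10,11)  (13,14)  (16,17)  (17,19)
take (3,6); skip (1,7); take (10,11); take (13,14); take (16,17); take (17,19).
Selected: (3,6) (10,11) (13,14) (16,17) (17,19)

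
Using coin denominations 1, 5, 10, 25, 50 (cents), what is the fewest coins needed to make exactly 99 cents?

8

Greedy: take as many of the largest coin as possible, then repeat with the remainder.
99 = 1×50 + 1×25 + 2×10 + 4×1
Total coins = 1 + 1 + 2 + 4 = 8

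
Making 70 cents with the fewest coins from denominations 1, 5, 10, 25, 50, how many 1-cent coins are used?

70 = 1×50 + 2×10
Count of 1: 0

0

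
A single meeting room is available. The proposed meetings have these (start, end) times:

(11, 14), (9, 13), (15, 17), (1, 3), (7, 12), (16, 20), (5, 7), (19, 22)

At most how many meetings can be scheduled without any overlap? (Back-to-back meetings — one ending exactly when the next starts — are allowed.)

By end time: (1,3), (5,7), (7,12), (9,13), (11,14), (15,17), (16,20), (19,22).
Pick (1,3); next start ≥ 3 → (5,7); next start ≥ 7 → (7,12); next start ≥ 12 → (15,17); next start ≥ 17 → (19,22).
Selected 5 meetings.

5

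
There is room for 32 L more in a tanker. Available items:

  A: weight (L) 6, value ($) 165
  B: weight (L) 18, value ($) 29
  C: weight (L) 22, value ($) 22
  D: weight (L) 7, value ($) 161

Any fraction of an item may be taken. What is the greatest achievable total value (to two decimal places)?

356.00

Order: A (165/6=27.50) > D (161/7=23.00) > B (29/18=1.61) > C (22/22=1.00)
Fill: take A (6 @ 165) → take D (7 @ 161) → take B (18 @ 29) → take 1/22 of C → 1.00; 32/32 used.
Total value = 356.00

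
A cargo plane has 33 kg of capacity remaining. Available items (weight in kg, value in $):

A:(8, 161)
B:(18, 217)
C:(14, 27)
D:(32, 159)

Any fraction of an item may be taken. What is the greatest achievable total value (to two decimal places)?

412.78

Greedy by value/weight ratio, highest first.
Ratios (sorted): A 20.12, B 12.06, D 4.97, C 1.93
take A (8 @ 161); take B (18 @ 217); take 7/32 of D → 34.78. Capacity used 33/33.
Total value = 412.78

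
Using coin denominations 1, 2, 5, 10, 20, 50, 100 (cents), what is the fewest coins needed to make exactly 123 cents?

Greedy: take as many of the largest coin as possible, then repeat with the remainder.
123 = 1×100 + 1×20 + 1×2 + 1×1
Total coins = 1 + 1 + 1 + 1 = 4

4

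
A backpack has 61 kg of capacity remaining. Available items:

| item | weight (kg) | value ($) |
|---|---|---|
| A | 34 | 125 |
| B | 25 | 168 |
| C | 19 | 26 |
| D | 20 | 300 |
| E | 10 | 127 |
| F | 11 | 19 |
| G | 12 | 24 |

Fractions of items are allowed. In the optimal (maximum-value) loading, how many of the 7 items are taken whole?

3

Greedy by value/weight ratio, highest first.
Order: D (300/20=15.00) > E (127/10=12.70) > B (168/25=6.72) > A (125/34=3.68) > G (24/12=2.00) > F (19/11=1.73) > C (26/19=1.37)
Fill: take D (20 @ 300) → take E (10 @ 127) → take B (25 @ 168) → take 6/34 of A → 22.06; 61/61 used.
3 item(s) taken whole; one partial (take 6/34 of A).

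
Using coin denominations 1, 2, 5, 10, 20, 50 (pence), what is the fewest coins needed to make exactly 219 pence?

Use the largest denomination that fits, subtract, and repeat.
219 = 4×50 + 1×10 + 1×5 + 2×2
Total coins = 4 + 1 + 1 + 2 = 8

8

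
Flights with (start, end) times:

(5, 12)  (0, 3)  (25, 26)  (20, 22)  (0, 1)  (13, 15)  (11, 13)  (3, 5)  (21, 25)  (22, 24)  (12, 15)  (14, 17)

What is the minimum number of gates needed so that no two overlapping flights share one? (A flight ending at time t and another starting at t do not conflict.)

starts: [0, 0, 3, 5, 11, 12, 13, 14, 20, 21, 22, 25]
ends:   [1, 3, 5, 12, 13, 15, 15, 17, 22, 24, 25, 26]
s0→1 s0→2 e1→1 e3→0 s3→1 e5→0 s5→1 s11→2 e12→1 s12→2 e13→1 s13→2 s14→3  — peak 3.

3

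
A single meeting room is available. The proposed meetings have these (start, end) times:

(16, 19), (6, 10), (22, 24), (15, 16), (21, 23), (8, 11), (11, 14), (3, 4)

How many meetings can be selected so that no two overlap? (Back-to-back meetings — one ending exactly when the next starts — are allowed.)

Sort by end time and greedily take each interval whose start is ≥ the last chosen end.
By end time: (3,4), (6,10), (8,11), (11,14), (15,16), (16,19), (21,23), (22,24).
Pick (3,4); next start ≥ 4 → (6,10); next start ≥ 10 → (11,14); next start ≥ 14 → (15,16); next start ≥ 16 → (16,19); next start ≥ 19 → (21,23).
Selected 6 meetings.

6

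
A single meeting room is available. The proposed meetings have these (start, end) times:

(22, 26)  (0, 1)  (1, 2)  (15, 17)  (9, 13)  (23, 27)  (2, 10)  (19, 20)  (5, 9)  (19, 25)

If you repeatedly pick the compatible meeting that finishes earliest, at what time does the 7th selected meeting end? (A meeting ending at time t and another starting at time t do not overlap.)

26

By end time: (0,1), (1,2), (5,9), (2,10), (9,13), (15,17), (19,20), (19,25), (22,26), (23,27).
Pick (0,1); next start ≥ 1 → (1,2); next start ≥ 2 → (5,9); next start ≥ 9 → (9,13); next start ≥ 13 → (15,17); next start ≥ 17 → (19,20); next start ≥ 20 → (22,26).
Selected: (0,1) (1,2) (5,9) (9,13) (15,17) (19,20) (22,26)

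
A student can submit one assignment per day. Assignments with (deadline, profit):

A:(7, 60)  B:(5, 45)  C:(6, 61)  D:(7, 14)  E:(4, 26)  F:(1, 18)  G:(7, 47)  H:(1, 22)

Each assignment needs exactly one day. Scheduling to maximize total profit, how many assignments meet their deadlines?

Profit order: C=61 A=60 G=47 B=45 E=26 H=22 F=18 D=14
Assign: C→slot 6, A→slot 7, G→slot 5, B→slot 4, E→slot 3, H→slot 1, F skipped, D→slot 2.
Slots: [1:H] [2:D] [3:E] [4:B] [5:G] [6:C] [7:A]
7 of 8 scheduled.

7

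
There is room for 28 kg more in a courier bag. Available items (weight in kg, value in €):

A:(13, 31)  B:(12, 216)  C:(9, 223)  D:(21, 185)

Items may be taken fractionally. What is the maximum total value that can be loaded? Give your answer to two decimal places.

500.67

Ratios (sorted): C 24.78, B 18.00, D 8.81, A 2.38
take C (9 @ 223); take B (12 @ 216); take 7/21 of D → 61.67. Capacity used 28/28.
Total value = 500.67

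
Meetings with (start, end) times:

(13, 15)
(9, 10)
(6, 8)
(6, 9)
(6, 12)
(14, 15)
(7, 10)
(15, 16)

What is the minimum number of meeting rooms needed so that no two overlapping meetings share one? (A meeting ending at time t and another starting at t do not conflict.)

Count concurrent intervals with a sweep; the peak is the room count.
starts: [6, 6, 6, 7, 9, 13, 14, 15]
ends:   [8, 9, 10, 10, 12, 15, 15, 16]
s6→1 s6→2 s6→3 s7→4  — peak 4.

4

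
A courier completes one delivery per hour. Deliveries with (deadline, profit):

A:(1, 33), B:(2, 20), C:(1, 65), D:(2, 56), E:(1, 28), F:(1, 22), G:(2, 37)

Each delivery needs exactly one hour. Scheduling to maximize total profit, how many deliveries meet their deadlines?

2

Sort by profit descending; place each in the latest free slot ≤ its deadline.
Profit order: C=65 D=56 G=37 A=33 E=28 F=22 B=20
Assign: C→slot 1, D→slot 2, G skipped, A skipped, E skipped, F skipped, B skipped.
Slots: [1:C] [2:D]
2 of 7 scheduled.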